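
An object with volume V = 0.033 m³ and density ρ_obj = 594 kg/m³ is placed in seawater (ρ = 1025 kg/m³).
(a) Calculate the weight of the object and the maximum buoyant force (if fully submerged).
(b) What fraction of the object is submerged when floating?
(a) W=rho_obj*g*V=594*9.81*0.033=192.3 N; F_B(max)=rho*g*V=1025*9.81*0.033=331.8 N
(b) Floating fraction=rho_obj/rho=594/1025=0.580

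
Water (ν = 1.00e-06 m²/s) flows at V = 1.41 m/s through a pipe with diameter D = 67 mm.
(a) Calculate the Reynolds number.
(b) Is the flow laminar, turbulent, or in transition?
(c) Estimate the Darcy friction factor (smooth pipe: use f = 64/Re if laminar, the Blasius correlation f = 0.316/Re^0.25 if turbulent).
(a) Re = V·D/ν = 1.41·0.067/1.00e-06 = 94470
(b) Flow regime: turbulent (Re > 4000)
(c) Friction factor: f = 0.316/Re^0.25 = 0.316/94470^0.25 = 0.01802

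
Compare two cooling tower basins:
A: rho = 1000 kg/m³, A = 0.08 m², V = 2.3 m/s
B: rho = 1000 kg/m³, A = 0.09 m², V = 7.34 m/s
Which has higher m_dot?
m_dot(A) = 184 kg/s, m_dot(B) = 660.6 kg/s. Answer: B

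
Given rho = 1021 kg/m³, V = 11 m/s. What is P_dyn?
Formula: P_{dyn} = \frac{1}{2} \rho V^2
P_dyn = 0.5·1021·11²/1000 = 61.77 kPa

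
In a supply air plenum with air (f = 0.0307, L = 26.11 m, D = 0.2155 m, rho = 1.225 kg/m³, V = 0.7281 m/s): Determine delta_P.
Formula: \Delta P = f \frac{L}{D} \frac{\rho V^2}{2}
delta_P = 0.0307·(26.11/0.2155)·0.5·1.225·0.7281²/1000 = 0.001208 kPa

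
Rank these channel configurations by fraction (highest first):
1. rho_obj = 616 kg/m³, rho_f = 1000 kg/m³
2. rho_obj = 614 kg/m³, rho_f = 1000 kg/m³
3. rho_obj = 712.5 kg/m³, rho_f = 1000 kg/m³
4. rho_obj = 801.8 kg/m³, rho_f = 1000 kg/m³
Case 1: fraction = 0.616
Case 2: fraction = 0.614
Case 3: fraction = 0.7125
Case 4: fraction = 0.8018
Ranking (highest first): 4, 3, 1, 2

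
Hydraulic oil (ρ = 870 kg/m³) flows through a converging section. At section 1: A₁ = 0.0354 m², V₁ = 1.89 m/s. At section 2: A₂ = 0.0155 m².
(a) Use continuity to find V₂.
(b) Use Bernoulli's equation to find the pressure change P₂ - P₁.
(a) Continuity: A₁V₁=A₂V₂ -> V₂=A₁V₁/A₂=0.0354*1.89/0.0155=4.32 m/s
(b) Bernoulli: P₂-P₁=0.5*rho*(V₁^2-V₂^2)/1000=0.5*870*(1.89^2-4.32^2)/1000=-6.564 kPa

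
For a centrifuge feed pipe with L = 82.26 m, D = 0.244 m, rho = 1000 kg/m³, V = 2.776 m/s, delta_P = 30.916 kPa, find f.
Formula: \Delta P = f \frac{L}{D} \frac{\rho V^2}{2}
Substituting knowns: 30.916 = f·(82.26/0.244)·0.5·1000·2.776²/1000
Solving for f: f = (30.916·1000)/((82.26/0.244)·0.5·1000·2.776²) = 0.0238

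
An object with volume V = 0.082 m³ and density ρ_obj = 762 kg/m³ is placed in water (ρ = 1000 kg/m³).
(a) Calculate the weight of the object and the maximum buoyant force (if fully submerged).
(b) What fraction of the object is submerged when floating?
(a) W=rho_obj*g*V=762*9.81*0.082=613.0 N; F_B(max)=rho*g*V=1000*9.81*0.082=804.4 N
(b) Floating fraction=rho_obj/rho=762/1000=0.762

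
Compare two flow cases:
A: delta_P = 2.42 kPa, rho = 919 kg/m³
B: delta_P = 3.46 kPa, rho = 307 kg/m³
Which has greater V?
V(A) = 2.295 m/s, V(B) = 4.748 m/s. Answer: B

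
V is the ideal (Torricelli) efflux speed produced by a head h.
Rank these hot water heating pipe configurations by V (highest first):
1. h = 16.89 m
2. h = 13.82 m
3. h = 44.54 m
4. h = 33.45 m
Case 1: V = 18.2 m/s
Case 2: V = 16.47 m/s
Case 3: V = 29.56 m/s
Case 4: V = 25.62 m/s
Ranking (highest first): 3, 4, 1, 2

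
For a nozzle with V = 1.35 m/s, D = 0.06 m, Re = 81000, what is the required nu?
Formula: Re = \frac{V D}{\nu}
Substituting knowns: 81000 = 1.35·0.06/nu
Solving for nu: nu = 1.35·0.06/81000 = 1.000e-06 m²/s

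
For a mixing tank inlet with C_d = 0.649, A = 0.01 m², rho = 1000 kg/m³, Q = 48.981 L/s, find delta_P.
Formula: Q = C_d A \sqrt{\frac{2 \Delta P}{\rho}}
Substituting knowns: 48.981 = 0.649·0.01·√(2·(delta_P·1000)/1000)·1000
Solving for delta_P: delta_P = ((48.981/1000)/(0.649·0.01))²·1000/2/1000 = 28.48 kPa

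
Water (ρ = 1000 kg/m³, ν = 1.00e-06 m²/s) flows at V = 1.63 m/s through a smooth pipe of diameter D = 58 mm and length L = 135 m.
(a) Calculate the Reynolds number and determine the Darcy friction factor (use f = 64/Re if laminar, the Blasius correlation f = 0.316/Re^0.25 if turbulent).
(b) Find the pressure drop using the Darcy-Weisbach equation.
(a) Re = V·D/ν = 1.63·0.058/1.00e-06 = 94540 → turbulent (Re > 4000); f = 0.316/Re^0.25 = 0.316/94540^0.25 = 0.018021
(b) Darcy-Weisbach: ΔP = f·(L/D)·½ρV²/1000 = 0.018021·(135/0.058)·½·1000·1.63²/1000 = 55.72 kPa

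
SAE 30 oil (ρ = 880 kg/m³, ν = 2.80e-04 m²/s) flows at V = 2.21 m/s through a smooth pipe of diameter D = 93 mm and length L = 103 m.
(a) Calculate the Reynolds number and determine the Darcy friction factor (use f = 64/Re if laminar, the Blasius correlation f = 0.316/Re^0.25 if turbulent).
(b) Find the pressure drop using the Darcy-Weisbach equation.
(a) Re = V·D/ν = 2.21·0.093/2.80e-04 = 734.04 → laminar (Re < 2300); f = 64/Re = 64/734.04 = 0.087189
(b) Darcy-Weisbach: ΔP = f·(L/D)·½ρV²/1000 = 0.087189·(103/0.093)·½·880·2.21²/1000 = 207.5 kPa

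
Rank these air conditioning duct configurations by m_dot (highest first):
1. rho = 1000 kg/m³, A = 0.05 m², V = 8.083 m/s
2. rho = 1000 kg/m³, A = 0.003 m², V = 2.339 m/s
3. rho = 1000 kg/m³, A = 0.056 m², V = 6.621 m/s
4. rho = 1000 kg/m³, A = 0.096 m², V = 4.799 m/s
Case 1: m_dot = 404.2 kg/s
Case 2: m_dot = 7.017 kg/s
Case 3: m_dot = 370.8 kg/s
Case 4: m_dot = 460.7 kg/s
Ranking (highest first): 4, 1, 3, 2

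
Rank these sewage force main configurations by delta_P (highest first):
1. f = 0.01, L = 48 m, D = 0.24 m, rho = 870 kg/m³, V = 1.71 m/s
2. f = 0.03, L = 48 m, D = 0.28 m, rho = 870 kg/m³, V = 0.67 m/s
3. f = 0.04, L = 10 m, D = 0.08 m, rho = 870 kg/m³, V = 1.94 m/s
Case 1: delta_P = 2.544 kPa
Case 2: delta_P = 1.004 kPa
Case 3: delta_P = 8.186 kPa
Ranking (highest first): 3, 1, 2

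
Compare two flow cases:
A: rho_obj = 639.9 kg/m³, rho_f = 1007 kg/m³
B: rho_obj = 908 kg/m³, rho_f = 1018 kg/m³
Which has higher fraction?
fraction(A) = 0.6355, fraction(B) = 0.8919. Answer: B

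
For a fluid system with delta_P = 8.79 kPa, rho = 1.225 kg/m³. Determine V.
Formula: V = \sqrt{\frac{2 \Delta P}{\rho}}
V = √(2·(8.79·1000)/1.225) = 119.8 m/s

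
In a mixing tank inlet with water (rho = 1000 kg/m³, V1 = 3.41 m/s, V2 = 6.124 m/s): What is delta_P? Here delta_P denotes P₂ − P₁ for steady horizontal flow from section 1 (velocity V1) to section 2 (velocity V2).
Formula: \Delta P = \frac{1}{2} \rho (V_1^2 - V_2^2)
delta_P = 0.5·1000·(3.41² − 6.124²)/1000 = -12.94 kPa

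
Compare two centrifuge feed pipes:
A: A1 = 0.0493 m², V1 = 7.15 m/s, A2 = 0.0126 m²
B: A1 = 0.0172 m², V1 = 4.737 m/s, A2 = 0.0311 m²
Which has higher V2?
V2(A) = 27.98 m/s, V2(B) = 2.62 m/s. Answer: A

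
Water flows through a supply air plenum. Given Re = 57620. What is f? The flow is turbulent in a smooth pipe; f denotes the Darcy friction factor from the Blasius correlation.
Formula: f = \frac{0.316}{Re^{0.25}}
f = 0.316/57620^0.25 = 0.0204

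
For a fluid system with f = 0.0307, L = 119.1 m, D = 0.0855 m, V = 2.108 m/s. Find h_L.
Formula: h_L = f \frac{L}{D} \frac{V^2}{2g}
h_L = 0.0307·(119.1/0.0855)·2.108²/(2·9.81) = 9.686 m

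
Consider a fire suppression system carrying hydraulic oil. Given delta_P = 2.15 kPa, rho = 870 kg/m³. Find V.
Formula: V = \sqrt{\frac{2 \Delta P}{\rho}}
V = √(2·(2.15·1000)/870) = 2.223 m/s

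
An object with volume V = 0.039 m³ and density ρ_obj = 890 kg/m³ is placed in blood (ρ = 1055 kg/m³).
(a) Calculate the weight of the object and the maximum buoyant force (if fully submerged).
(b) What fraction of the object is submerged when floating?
(a) W=rho_obj*g*V=890*9.81*0.039=340.5 N; F_B(max)=rho*g*V=1055*9.81*0.039=403.6 N
(b) Floating fraction=rho_obj/rho=890/1055=0.844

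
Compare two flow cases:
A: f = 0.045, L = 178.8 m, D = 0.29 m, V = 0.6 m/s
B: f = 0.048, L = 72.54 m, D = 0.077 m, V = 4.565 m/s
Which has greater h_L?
h_L(A) = 0.5091 m, h_L(B) = 48.03 m. Answer: B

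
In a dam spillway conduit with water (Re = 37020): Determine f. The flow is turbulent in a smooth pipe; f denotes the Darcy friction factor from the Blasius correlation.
Formula: f = \frac{0.316}{Re^{0.25}}
f = 0.316/37020^0.25 = 0.02278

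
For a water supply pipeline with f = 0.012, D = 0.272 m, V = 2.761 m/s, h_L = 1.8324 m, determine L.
Formula: h_L = f \frac{L}{D} \frac{V^2}{2g}
Substituting knowns: 1.8324 = 0.012·(L/0.272)·2.761²/(2·9.81)
Solving for L: L = 1.8324·2·9.81·0.272/(0.012·2.761²) = 106.9 m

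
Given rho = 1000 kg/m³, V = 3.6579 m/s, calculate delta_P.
Formula: V = \sqrt{\frac{2 \Delta P}{\rho}}
Substituting knowns: 3.6579 = √(2·(delta_P·1000)/1000)
Solving for delta_P: delta_P = 3.6579²·1000/2/1000 = 6.69 kPa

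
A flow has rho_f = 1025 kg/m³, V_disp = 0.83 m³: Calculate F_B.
Formula: F_B = \rho_f g V_{disp}
F_B = 1025·9.81·0.83 = 8346 N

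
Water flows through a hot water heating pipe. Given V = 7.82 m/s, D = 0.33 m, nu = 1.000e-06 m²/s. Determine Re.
Formula: Re = \frac{V D}{\nu}
Re = 7.82·0.33/1.000e-06 = 2.581e+06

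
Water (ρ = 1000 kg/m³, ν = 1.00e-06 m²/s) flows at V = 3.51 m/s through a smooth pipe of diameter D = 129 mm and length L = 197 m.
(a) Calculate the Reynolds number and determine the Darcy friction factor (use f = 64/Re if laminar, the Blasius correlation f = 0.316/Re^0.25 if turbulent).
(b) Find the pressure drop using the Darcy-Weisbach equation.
(a) Re = V·D/ν = 3.51·0.129/1.00e-06 = 452790 → turbulent (Re > 4000); f = 0.316/Re^0.25 = 0.316/452790^0.25 = 0.012182 (Blasius is strictly valid for Re ≲ 1e5; used here as the smooth-pipe estimate the problem specifies)
(b) Darcy-Weisbach: ΔP = f·(L/D)·½ρV²/1000 = 0.012182·(197/0.129)·½·1000·3.51²/1000 = 114.6 kPa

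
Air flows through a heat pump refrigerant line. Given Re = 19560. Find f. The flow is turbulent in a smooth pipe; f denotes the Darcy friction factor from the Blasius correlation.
Formula: f = \frac{0.316}{Re^{0.25}}
f = 0.316/19560^0.25 = 0.02672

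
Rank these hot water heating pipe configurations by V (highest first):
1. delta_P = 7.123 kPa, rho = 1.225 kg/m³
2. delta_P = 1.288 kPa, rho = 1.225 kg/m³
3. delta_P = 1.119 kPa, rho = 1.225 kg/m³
Case 1: V = 107.8 m/s
Case 2: V = 45.86 m/s
Case 3: V = 42.74 m/s
Ranking (highest first): 1, 2, 3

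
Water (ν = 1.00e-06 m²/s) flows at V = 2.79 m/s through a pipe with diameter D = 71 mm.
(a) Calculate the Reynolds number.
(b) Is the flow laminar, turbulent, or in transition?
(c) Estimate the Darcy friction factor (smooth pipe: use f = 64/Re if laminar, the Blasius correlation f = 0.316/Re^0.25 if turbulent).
(a) Re = V·D/ν = 2.79·0.071/1.00e-06 = 198090
(b) Flow regime: turbulent (Re > 4000)
(c) Friction factor: f = 0.316/Re^0.25 = 0.316/198090^0.25 = 0.01498 (Blasius is strictly valid for Re ≲ 1e5; used here as the smooth-pipe estimate the problem specifies)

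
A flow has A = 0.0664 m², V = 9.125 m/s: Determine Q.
Formula: Q = A V
Q = 0.0664·9.125·1000 = 605.9 L/s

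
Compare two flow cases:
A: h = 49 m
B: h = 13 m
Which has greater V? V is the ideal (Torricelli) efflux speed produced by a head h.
V(A) = 31.01 m/s, V(B) = 15.97 m/s. Answer: A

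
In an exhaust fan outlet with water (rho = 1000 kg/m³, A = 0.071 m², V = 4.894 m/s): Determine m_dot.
Formula: \dot{m} = \rho A V
m_dot = 1000·0.071·4.894 = 347.5 kg/s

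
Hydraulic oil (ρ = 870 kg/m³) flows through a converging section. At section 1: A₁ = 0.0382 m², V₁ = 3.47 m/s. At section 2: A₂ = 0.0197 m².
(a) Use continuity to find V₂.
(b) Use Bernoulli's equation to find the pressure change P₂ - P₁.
(a) Continuity: A₁V₁=A₂V₂ -> V₂=A₁V₁/A₂=0.0382*3.47/0.0197=6.73 m/s
(b) Bernoulli: P₂-P₁=0.5*rho*(V₁^2-V₂^2)/1000=0.5*870*(3.47^2-6.73^2)/1000=-14.46 kPa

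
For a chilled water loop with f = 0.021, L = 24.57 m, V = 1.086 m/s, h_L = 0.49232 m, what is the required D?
Formula: h_L = f \frac{L}{D} \frac{V^2}{2g}
Substituting knowns: 0.49232 = 0.021·(24.57/D)·1.086²/(2·9.81)
Solving for D: D = 0.021·24.57·1.086²/(2·9.81·0.49232) = 0.063 m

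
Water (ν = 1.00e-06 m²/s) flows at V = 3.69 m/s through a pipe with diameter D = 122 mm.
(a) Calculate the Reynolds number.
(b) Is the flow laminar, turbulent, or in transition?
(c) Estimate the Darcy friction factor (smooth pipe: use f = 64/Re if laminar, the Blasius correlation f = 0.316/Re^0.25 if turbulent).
(a) Re = V·D/ν = 3.69·0.122/1.00e-06 = 450180
(b) Flow regime: turbulent (Re > 4000)
(c) Friction factor: f = 0.316/Re^0.25 = 0.316/450180^0.25 = 0.0122 (Blasius is strictly valid for Re ≲ 1e5; used here as the smooth-pipe estimate the problem specifies)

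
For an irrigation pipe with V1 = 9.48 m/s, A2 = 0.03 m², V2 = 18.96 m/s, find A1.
Formula: V_2 = \frac{A_1 V_1}{A_2}
Substituting knowns: 18.96 = A1·9.48/0.03
Solving for A1: A1 = 18.96·0.03/9.48 = 0.06 m²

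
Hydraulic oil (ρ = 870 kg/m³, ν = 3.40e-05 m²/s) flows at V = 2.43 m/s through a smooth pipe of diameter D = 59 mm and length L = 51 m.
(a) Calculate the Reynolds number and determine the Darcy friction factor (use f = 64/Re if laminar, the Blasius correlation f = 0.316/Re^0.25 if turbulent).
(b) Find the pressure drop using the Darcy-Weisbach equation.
(a) Re = V·D/ν = 2.43·0.059/3.40e-05 = 4216.8 → turbulent (Re > 4000); f = 0.316/Re^0.25 = 0.316/4216.8^0.25 = 0.039214
(b) Darcy-Weisbach: ΔP = f·(L/D)·½ρV²/1000 = 0.039214·(51/0.059)·½·870·2.43²/1000 = 87.07 kPa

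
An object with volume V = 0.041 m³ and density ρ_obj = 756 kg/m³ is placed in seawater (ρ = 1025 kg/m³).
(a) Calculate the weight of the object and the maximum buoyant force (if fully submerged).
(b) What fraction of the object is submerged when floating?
(a) W=rho_obj*g*V=756*9.81*0.041=304.1 N; F_B(max)=rho*g*V=1025*9.81*0.041=412.3 N
(b) Floating fraction=rho_obj/rho=756/1025=0.738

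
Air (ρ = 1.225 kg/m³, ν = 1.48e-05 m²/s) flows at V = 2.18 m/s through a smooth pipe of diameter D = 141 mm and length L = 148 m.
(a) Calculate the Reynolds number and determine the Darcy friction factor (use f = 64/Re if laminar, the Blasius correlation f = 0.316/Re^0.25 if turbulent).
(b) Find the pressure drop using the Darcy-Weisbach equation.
(a) Re = V·D/ν = 2.18·0.141/1.48e-05 = 20769 → turbulent (Re > 4000); f = 0.316/Re^0.25 = 0.316/20769^0.25 = 0.026323
(b) Darcy-Weisbach: ΔP = f·(L/D)·½ρV²/1000 = 0.026323·(148/0.141)·½·1.225·2.18²/1000 = 0.08043 kPa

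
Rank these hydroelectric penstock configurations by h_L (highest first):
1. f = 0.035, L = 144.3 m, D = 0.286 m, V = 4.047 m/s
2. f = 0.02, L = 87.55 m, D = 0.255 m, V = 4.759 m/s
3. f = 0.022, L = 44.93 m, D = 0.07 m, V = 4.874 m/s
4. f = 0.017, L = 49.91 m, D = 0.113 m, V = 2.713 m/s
Case 1: h_L = 14.74 m
Case 2: h_L = 7.926 m
Case 3: h_L = 17.1 m
Case 4: h_L = 2.817 m
Ranking (highest first): 3, 1, 2, 4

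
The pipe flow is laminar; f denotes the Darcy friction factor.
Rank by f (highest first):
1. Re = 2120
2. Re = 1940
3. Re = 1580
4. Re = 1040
Case 1: f = 0.03019
Case 2: f = 0.03299
Case 3: f = 0.04051
Case 4: f = 0.06154
Ranking (highest first): 4, 3, 2, 1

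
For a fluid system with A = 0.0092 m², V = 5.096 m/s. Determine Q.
Formula: Q = A V
Q = 0.0092·5.096·1000 = 46.88 L/s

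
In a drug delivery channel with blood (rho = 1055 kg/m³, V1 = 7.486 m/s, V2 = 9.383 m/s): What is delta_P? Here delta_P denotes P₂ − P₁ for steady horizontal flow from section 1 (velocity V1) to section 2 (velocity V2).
Formula: \Delta P = \frac{1}{2} \rho (V_1^2 - V_2^2)
delta_P = 0.5·1055·(7.486² − 9.383²)/1000 = -16.88 kPa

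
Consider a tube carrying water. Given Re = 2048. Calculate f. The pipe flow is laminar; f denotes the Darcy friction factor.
Formula: f = \frac{64}{Re}
f = 64/2048 = 0.03125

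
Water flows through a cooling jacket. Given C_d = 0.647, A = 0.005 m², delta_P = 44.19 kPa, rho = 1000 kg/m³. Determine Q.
Formula: Q = C_d A \sqrt{\frac{2 \Delta P}{\rho}}
Q = 0.647·0.005·√(2·(44.19·1000)/1000)·1000 = 30.41 L/s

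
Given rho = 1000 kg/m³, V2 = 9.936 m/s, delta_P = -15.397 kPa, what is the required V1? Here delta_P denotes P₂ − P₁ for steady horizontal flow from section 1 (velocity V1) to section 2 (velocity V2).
Formula: \Delta P = \frac{1}{2} \rho (V_1^2 - V_2^2)
Substituting knowns: -15.397 = 0.5·1000·(V1² − 9.936²)/1000
Solving for V1: V1 = √(9.936² + 2·(-15.397·1000)/1000) = 8.242 m/s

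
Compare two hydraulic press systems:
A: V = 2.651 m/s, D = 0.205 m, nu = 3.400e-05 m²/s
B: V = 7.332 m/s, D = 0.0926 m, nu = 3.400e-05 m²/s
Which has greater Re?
Re(A) = 15984, Re(B) = 19969. Answer: B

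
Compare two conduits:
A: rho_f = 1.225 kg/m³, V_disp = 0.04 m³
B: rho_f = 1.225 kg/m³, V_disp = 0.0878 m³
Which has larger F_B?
F_B(A) = 0.4807 N, F_B(B) = 1.055 N. Answer: B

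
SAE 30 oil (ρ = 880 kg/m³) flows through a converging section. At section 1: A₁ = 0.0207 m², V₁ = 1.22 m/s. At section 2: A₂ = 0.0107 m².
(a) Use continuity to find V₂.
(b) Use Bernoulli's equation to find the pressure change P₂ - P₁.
(a) Continuity: A₁V₁=A₂V₂ -> V₂=A₁V₁/A₂=0.0207*1.22/0.0107=2.36 m/s
(b) Bernoulli: P₂-P₁=0.5*rho*(V₁^2-V₂^2)/1000=0.5*880*(1.22^2-2.36^2)/1000=-1.796 kPa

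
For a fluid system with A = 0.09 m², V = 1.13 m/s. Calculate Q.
Formula: Q = A V
Q = 0.09·1.13·1000 = 101.7 L/s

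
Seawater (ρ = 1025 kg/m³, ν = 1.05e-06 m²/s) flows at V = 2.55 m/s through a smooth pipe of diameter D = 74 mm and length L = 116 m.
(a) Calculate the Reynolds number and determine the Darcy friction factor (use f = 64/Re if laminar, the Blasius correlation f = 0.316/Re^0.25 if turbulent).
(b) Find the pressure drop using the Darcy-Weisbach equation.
(a) Re = V·D/ν = 2.55·0.074/1.05e-06 = 179710 → turbulent (Re > 4000); f = 0.316/Re^0.25 = 0.316/179710^0.25 = 0.015348 (Blasius is strictly valid for Re ≲ 1e5; used here as the smooth-pipe estimate the problem specifies)
(b) Darcy-Weisbach: ΔP = f·(L/D)·½ρV²/1000 = 0.015348·(116/0.074)·½·1025·2.55²/1000 = 80.18 kPa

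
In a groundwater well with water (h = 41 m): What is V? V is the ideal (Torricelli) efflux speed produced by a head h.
Formula: V = \sqrt{2 g h}
V = √(2·9.81·41) = 28.36 m/s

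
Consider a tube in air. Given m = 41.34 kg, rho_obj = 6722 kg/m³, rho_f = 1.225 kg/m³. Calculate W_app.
Formula: W_{app} = mg\left(1 - \frac{\rho_f}{\rho_{obj}}\right)
W_app = 41.34·9.81·(1 − 1.225/6722) = 405.5 N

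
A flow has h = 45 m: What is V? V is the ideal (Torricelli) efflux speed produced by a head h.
Formula: V = \sqrt{2 g h}
V = √(2·9.81·45) = 29.71 m/s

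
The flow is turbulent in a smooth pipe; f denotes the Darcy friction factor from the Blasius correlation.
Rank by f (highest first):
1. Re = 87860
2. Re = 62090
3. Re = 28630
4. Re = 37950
Case 1: f = 0.01835
Case 2: f = 0.02002
Case 3: f = 0.02429
Case 4: f = 0.02264
Ranking (highest first): 3, 4, 2, 1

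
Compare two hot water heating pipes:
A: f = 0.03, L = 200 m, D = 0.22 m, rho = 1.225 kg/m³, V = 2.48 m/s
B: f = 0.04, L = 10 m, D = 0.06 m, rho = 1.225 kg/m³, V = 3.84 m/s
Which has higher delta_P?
delta_P(A) = 0.1027 kPa, delta_P(B) = 0.06021 kPa. Answer: A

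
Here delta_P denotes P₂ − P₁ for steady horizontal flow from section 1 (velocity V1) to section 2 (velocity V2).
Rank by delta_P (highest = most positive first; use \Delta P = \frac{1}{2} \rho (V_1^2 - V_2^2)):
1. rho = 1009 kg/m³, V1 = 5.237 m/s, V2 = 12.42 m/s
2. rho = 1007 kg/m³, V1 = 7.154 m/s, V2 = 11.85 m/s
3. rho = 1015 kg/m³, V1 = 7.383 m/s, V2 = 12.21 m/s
Case 1: delta_P = -63.99 kPa
Case 2: delta_P = -44.93 kPa
Case 3: delta_P = -48 kPa
Ranking (highest first): 2, 3, 1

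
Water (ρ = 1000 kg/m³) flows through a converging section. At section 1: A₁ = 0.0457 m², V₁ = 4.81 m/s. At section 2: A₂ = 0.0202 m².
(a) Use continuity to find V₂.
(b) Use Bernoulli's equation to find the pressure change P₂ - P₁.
(a) Continuity: A₁V₁=A₂V₂ -> V₂=A₁V₁/A₂=0.0457*4.81/0.0202=10.88 m/s
(b) Bernoulli: P₂-P₁=0.5*rho*(V₁^2-V₂^2)/1000=0.5*1000*(4.81^2-10.88^2)/1000=-47.62 kPa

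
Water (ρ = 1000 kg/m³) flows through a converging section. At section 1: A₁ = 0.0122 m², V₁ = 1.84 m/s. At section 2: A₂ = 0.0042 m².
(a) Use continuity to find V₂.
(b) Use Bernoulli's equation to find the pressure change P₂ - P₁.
(a) Continuity: A₁V₁=A₂V₂ -> V₂=A₁V₁/A₂=0.0122*1.84/0.0042=5.34 m/s
(b) Bernoulli: P₂-P₁=0.5*rho*(V₁^2-V₂^2)/1000=0.5*1000*(1.84^2-5.34^2)/1000=-12.56 kPa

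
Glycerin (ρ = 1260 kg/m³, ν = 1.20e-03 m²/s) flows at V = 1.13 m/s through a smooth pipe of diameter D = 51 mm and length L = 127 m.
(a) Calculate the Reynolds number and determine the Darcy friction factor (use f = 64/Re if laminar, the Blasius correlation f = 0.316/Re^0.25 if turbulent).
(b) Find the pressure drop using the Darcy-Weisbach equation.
(a) Re = V·D/ν = 1.13·0.051/1.20e-03 = 48.025 → laminar (Re < 2300); f = 64/Re = 64/48.025 = 1.3326
(b) Darcy-Weisbach: ΔP = f·(L/D)·½ρV²/1000 = 1.3326·(127/0.051)·½·1260·1.13²/1000 = 2670 kPa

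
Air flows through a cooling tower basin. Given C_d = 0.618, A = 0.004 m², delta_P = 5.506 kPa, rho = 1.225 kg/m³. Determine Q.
Formula: Q = C_d A \sqrt{\frac{2 \Delta P}{\rho}}
Q = 0.618·0.004·√(2·(5.506·1000)/1.225)·1000 = 234.4 L/s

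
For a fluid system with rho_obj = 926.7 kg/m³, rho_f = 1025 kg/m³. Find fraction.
Formula: f_{sub} = \frac{\rho_{obj}}{\rho_f}
fraction = 926.7/1025 = 0.9041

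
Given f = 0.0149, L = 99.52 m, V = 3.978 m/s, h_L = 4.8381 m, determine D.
Formula: h_L = f \frac{L}{D} \frac{V^2}{2g}
Substituting knowns: 4.8381 = 0.0149·(99.52/D)·3.978²/(2·9.81)
Solving for D: D = 0.0149·99.52·3.978²/(2·9.81·4.8381) = 0.2472 m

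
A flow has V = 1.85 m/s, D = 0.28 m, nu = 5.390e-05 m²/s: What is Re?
Formula: Re = \frac{V D}{\nu}
Re = 1.85·0.28/5.390e-05 = 9610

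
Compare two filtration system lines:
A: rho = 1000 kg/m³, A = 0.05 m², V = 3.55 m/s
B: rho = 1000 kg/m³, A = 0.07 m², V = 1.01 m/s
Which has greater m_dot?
m_dot(A) = 177.5 kg/s, m_dot(B) = 70.7 kg/s. Answer: A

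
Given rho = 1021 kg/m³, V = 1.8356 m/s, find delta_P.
Formula: V = \sqrt{\frac{2 \Delta P}{\rho}}
Substituting knowns: 1.8356 = √(2·(delta_P·1000)/1021)
Solving for delta_P: delta_P = 1.8356²·1021/2/1000 = 1.72 kPa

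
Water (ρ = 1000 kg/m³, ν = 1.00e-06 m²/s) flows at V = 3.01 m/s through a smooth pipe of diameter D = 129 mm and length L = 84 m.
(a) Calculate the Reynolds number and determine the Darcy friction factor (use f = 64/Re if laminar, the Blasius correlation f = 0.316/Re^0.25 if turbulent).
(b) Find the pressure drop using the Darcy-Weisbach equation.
(a) Re = V·D/ν = 3.01·0.129/1.00e-06 = 388290 → turbulent (Re > 4000); f = 0.316/Re^0.25 = 0.316/388290^0.25 = 0.012659 (Blasius is strictly valid for Re ≲ 1e5; used here as the smooth-pipe estimate the problem specifies)
(b) Darcy-Weisbach: ΔP = f·(L/D)·½ρV²/1000 = 0.012659·(84/0.129)·½·1000·3.01²/1000 = 37.34 kPa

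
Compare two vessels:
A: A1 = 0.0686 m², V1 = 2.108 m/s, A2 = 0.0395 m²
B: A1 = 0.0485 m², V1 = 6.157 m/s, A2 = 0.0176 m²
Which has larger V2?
V2(A) = 3.661 m/s, V2(B) = 16.97 m/s. Answer: B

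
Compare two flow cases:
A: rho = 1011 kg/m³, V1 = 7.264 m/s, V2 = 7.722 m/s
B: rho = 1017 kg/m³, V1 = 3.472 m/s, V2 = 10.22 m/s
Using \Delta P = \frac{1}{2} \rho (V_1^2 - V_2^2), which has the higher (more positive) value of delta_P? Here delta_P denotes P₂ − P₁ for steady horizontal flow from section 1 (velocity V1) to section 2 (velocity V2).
delta_P(A) = -3.47 kPa, delta_P(B) = -46.98 kPa. Answer: A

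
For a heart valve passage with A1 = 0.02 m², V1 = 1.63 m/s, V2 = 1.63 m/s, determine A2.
Formula: V_2 = \frac{A_1 V_1}{A_2}
Substituting knowns: 1.63 = 0.02·1.63/A2
Solving for A2: A2 = 0.02·1.63/1.63 = 0.02 m²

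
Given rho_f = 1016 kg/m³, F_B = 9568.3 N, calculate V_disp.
Formula: F_B = \rho_f g V_{disp}
Substituting knowns: 9568.3 = 1016·9.81·V_disp
Solving for V_disp: V_disp = 9568.3/(1016·9.81) = 0.96 m³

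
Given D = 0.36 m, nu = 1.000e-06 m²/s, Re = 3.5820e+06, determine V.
Formula: Re = \frac{V D}{\nu}
Substituting knowns: 3.5820e+06 = V·0.36/1.000e-06
Solving for V: V = 3.5820e+06·1.000e-06/0.36 = 9.95 m/s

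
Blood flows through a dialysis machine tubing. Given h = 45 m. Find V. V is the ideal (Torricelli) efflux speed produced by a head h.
Formula: V = \sqrt{2 g h}
V = √(2·9.81·45) = 29.71 m/s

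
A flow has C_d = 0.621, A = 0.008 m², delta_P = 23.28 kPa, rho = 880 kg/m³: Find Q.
Formula: Q = C_d A \sqrt{\frac{2 \Delta P}{\rho}}
Q = 0.621·0.008·√(2·(23.28·1000)/880)·1000 = 36.14 L/s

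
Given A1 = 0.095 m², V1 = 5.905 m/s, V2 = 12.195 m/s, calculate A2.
Formula: V_2 = \frac{A_1 V_1}{A_2}
Substituting knowns: 12.195 = 0.095·5.905/A2
Solving for A2: A2 = 0.095·5.905/12.195 = 0.046 m²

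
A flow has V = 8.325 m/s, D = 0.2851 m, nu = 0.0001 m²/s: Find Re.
Formula: Re = \frac{V D}{\nu}
Re = 8.325·0.2851/0.0001 = 23735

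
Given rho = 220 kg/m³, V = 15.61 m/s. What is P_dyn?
Formula: P_{dyn} = \frac{1}{2} \rho V^2
P_dyn = 0.5·220·15.61²/1000 = 26.8 kPa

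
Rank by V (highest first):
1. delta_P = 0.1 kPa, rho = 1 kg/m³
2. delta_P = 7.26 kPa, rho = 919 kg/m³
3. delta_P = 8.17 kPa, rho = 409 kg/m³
Case 1: V = 14.14 m/s
Case 2: V = 3.975 m/s
Case 3: V = 6.321 m/s
Ranking (highest first): 1, 3, 2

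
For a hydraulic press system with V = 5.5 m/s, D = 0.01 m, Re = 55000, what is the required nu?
Formula: Re = \frac{V D}{\nu}
Substituting knowns: 55000 = 5.5·0.01/nu
Solving for nu: nu = 5.5·0.01/55000 = 1.000e-06 m²/s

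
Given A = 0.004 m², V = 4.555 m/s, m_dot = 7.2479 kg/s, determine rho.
Formula: \dot{m} = \rho A V
Substituting knowns: 7.2479 = rho·0.004·4.555
Solving for rho: rho = 7.2479/(0.004·4.555) = 397.8 kg/m³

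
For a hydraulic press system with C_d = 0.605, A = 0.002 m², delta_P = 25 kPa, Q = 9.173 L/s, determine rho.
Formula: Q = C_d A \sqrt{\frac{2 \Delta P}{\rho}}
Substituting knowns: 9.173 = 0.605·0.002·√(2·(25·1000)/rho)·1000
Solving for rho: rho = 2·(25·1000)/((9.173/1000)/(0.605·0.002))² = 870 kg/m³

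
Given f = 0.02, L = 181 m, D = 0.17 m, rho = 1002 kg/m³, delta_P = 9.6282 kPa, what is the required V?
Formula: \Delta P = f \frac{L}{D} \frac{\rho V^2}{2}
Substituting knowns: 9.6282 = 0.02·(181/0.17)·0.5·1002·V²/1000
Solving for V: V = √((9.6282·1000)/(0.02·(181/0.17)·0.5·1002)) = 0.95 m/s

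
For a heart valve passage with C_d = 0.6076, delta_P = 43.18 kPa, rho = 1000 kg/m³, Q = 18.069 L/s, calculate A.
Formula: Q = C_d A \sqrt{\frac{2 \Delta P}{\rho}}
Substituting knowns: 18.069 = 0.6076·A·√(2·(43.18·1000)/1000)·1000
Solving for A: A = (18.069/1000)/(0.6076·√(2·(43.18·1000)/1000)) = 0.0032 m²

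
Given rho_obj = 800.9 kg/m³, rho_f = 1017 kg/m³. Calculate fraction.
Formula: f_{sub} = \frac{\rho_{obj}}{\rho_f}
fraction = 800.9/1017 = 0.7875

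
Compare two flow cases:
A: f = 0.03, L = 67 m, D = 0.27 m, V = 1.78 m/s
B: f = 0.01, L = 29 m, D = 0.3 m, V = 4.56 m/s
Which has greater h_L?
h_L(A) = 1.202 m, h_L(B) = 1.024 m. Answer: A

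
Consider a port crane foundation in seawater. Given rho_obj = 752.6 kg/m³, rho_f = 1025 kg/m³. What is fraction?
Formula: f_{sub} = \frac{\rho_{obj}}{\rho_f}
fraction = 752.6/1025 = 0.7342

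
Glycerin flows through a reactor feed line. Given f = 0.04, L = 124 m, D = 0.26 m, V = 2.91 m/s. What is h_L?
Formula: h_L = f \frac{L}{D} \frac{V^2}{2g}
h_L = 0.04·(124/0.26)·2.91²/(2·9.81) = 8.234 m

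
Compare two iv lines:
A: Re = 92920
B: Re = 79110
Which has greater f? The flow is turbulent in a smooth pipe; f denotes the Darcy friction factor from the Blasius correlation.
f(A) = 0.0181, f(B) = 0.01884. Answer: B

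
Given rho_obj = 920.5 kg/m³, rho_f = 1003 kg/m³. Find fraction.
Formula: f_{sub} = \frac{\rho_{obj}}{\rho_f}
fraction = 920.5/1003 = 0.9177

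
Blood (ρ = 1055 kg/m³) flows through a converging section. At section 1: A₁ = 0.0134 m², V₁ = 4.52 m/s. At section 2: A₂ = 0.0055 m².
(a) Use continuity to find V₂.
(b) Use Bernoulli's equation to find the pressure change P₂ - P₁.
(a) Continuity: A₁V₁=A₂V₂ -> V₂=A₁V₁/A₂=0.0134*4.52/0.0055=11.01 m/s
(b) Bernoulli: P₂-P₁=0.5*rho*(V₁^2-V₂^2)/1000=0.5*1055*(4.52^2-11.01^2)/1000=-53.17 kPa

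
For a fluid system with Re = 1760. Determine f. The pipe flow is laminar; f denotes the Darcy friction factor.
Formula: f = \frac{64}{Re}
f = 64/1760 = 0.03636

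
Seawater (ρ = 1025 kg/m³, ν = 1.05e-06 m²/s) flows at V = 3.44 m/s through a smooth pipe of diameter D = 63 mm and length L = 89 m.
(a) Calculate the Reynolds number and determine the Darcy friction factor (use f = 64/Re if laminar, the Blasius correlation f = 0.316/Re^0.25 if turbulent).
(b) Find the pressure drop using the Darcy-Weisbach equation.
(a) Re = V·D/ν = 3.44·0.063/1.05e-06 = 206400 → turbulent (Re > 4000); f = 0.316/Re^0.25 = 0.316/206400^0.25 = 0.014826 (Blasius is strictly valid for Re ≲ 1e5; used here as the smooth-pipe estimate the problem specifies)
(b) Darcy-Weisbach: ΔP = f·(L/D)·½ρV²/1000 = 0.014826·(89/0.063)·½·1025·3.44²/1000 = 127 kPa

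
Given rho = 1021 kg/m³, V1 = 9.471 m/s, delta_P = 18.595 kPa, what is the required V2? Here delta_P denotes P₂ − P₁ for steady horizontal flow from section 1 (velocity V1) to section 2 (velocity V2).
Formula: \Delta P = \frac{1}{2} \rho (V_1^2 - V_2^2)
Substituting knowns: 18.595 = 0.5·1021·(9.471² − V2²)/1000
Solving for V2: V2 = √(9.471² − 2·(18.595·1000)/1021) = 7.299 m/s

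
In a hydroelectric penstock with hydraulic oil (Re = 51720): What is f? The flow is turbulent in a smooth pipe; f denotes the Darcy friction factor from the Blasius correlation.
Formula: f = \frac{0.316}{Re^{0.25}}
f = 0.316/51720^0.25 = 0.02095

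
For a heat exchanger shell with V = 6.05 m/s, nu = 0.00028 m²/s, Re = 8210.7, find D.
Formula: Re = \frac{V D}{\nu}
Substituting knowns: 8210.7 = 6.05·D/0.00028
Solving for D: D = 8210.7·0.00028/6.05 = 0.38 m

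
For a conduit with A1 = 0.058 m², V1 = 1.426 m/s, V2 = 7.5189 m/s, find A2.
Formula: V_2 = \frac{A_1 V_1}{A_2}
Substituting knowns: 7.5189 = 0.058·1.426/A2
Solving for A2: A2 = 0.058·1.426/7.5189 = 0.011 m²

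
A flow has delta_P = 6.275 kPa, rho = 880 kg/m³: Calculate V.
Formula: V = \sqrt{\frac{2 \Delta P}{\rho}}
V = √(2·(6.275·1000)/880) = 3.776 m/s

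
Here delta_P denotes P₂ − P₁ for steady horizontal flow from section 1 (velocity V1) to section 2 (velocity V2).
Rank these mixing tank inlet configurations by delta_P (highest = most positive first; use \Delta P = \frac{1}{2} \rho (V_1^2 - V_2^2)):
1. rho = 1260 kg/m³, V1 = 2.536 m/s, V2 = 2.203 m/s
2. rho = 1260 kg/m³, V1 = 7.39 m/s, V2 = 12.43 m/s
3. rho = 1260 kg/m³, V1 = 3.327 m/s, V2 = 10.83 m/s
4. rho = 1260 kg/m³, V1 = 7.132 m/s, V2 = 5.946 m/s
Case 1: delta_P = 0.9942 kPa
Case 2: delta_P = -62.93 kPa
Case 3: delta_P = -66.92 kPa
Case 4: delta_P = 9.772 kPa
Ranking (highest first): 4, 1, 2, 3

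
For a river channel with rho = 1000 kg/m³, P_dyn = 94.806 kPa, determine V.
Formula: P_{dyn} = \frac{1}{2} \rho V^2
Substituting knowns: 94.806 = 0.5·1000·V²/1000
Solving for V: V = √(2·(94.806·1000)/1000) = 13.77 m/s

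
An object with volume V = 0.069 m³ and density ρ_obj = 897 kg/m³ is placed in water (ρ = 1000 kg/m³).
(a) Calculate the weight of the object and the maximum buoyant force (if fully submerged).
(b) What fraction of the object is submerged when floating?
(a) W=rho_obj*g*V=897*9.81*0.069=607.2 N; F_B(max)=rho*g*V=1000*9.81*0.069=676.9 N
(b) Floating fraction=rho_obj/rho=897/1000=0.897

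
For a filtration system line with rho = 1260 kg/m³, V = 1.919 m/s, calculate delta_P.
Formula: V = \sqrt{\frac{2 \Delta P}{\rho}}
Substituting knowns: 1.919 = √(2·(delta_P·1000)/1260)
Solving for delta_P: delta_P = 1.919²·1260/2/1000 = 2.32 kPa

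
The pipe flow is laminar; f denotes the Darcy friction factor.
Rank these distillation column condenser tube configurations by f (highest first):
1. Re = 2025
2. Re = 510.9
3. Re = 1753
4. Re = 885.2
Case 1: f = 0.0316
Case 2: f = 0.1253
Case 3: f = 0.03651
Case 4: f = 0.0723
Ranking (highest first): 2, 4, 3, 1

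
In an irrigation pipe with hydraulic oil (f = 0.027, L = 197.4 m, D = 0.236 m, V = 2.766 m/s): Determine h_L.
Formula: h_L = f \frac{L}{D} \frac{V^2}{2g}
h_L = 0.027·(197.4/0.236)·2.766²/(2·9.81) = 8.807 m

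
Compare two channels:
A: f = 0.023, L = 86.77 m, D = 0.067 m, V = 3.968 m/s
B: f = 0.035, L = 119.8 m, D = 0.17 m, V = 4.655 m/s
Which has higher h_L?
h_L(A) = 23.9 m, h_L(B) = 27.24 m. Answer: B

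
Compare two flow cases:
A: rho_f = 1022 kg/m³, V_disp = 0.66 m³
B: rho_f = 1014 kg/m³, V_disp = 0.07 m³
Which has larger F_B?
F_B(A) = 6617 N, F_B(B) = 696.3 N. Answer: A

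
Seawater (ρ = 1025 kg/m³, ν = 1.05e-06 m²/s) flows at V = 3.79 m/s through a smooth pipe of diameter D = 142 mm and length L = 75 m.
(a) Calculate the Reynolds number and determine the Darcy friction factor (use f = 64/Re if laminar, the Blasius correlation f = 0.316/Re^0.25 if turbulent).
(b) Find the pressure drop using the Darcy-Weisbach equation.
(a) Re = V·D/ν = 3.79·0.142/1.05e-06 = 512550 → turbulent (Re > 4000); f = 0.316/Re^0.25 = 0.316/512550^0.25 = 0.01181 (Blasius is strictly valid for Re ≲ 1e5; used here as the smooth-pipe estimate the problem specifies)
(b) Darcy-Weisbach: ΔP = f·(L/D)·½ρV²/1000 = 0.01181·(75/0.142)·½·1025·3.79²/1000 = 45.92 kPa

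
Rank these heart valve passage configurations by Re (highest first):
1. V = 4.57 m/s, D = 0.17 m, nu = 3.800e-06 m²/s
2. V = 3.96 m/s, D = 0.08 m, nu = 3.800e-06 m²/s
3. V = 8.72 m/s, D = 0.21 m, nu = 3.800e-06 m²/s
Case 1: Re = 204447
Case 2: Re = 83368
Case 3: Re = 481895
Ranking (highest first): 3, 1, 2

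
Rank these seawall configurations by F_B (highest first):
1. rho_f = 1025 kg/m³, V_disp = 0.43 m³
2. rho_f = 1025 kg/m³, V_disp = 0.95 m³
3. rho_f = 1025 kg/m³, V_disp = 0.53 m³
Case 1: F_B = 4324 N
Case 2: F_B = 9552 N
Case 3: F_B = 5329 N
Ranking (highest first): 2, 3, 1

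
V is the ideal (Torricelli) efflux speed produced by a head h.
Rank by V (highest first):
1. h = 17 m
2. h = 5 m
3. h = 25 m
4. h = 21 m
Case 1: V = 18.26 m/s
Case 2: V = 9.905 m/s
Case 3: V = 22.15 m/s
Case 4: V = 20.3 m/s
Ranking (highest first): 3, 4, 1, 2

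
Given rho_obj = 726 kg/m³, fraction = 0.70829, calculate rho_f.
Formula: f_{sub} = \frac{\rho_{obj}}{\rho_f}
Substituting knowns: 0.70829 = 726/rho_f
Solving for rho_f: rho_f = 726/0.70829 = 1025 kg/m³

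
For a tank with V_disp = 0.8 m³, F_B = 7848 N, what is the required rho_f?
Formula: F_B = \rho_f g V_{disp}
Substituting knowns: 7848 = rho_f·9.81·0.8
Solving for rho_f: rho_f = 7848/(9.81·0.8) = 1000 kg/m³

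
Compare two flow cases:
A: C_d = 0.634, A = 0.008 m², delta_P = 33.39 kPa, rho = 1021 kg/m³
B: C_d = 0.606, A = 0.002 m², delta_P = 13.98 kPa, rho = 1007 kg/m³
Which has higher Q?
Q(A) = 41.02 L/s, Q(B) = 6.386 L/s. Answer: A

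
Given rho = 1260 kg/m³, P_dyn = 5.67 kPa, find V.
Formula: P_{dyn} = \frac{1}{2} \rho V^2
Substituting knowns: 5.67 = 0.5·1260·V²/1000
Solving for V: V = √(2·(5.67·1000)/1260) = 3 m/s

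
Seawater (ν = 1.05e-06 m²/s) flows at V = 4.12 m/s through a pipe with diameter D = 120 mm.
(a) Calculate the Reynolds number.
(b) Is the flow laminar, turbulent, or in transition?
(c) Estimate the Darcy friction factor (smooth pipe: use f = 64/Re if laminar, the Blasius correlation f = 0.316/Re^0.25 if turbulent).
(a) Re = V·D/ν = 4.12·0.12/1.05e-06 = 470860
(b) Flow regime: turbulent (Re > 4000)
(c) Friction factor: f = 0.316/Re^0.25 = 0.316/470860^0.25 = 0.01206 (Blasius is strictly valid for Re ≲ 1e5; used here as the smooth-pipe estimate the problem specifies)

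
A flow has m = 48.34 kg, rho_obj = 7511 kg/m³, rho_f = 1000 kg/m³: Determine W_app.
Formula: W_{app} = mg\left(1 - \frac{\rho_f}{\rho_{obj}}\right)
W_app = 48.34·9.81·(1 − 1000/7511) = 411.1 N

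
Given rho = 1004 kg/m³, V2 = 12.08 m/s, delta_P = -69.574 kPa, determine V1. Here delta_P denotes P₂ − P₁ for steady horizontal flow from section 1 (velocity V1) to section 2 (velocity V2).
Formula: \Delta P = \frac{1}{2} \rho (V_1^2 - V_2^2)
Substituting knowns: -69.574 = 0.5·1004·(V1² − 12.08²)/1000
Solving for V1: V1 = √(12.08² + 2·(-69.574·1000)/1004) = 2.708 m/s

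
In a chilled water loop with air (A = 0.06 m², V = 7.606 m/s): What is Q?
Formula: Q = A V
Q = 0.06·7.606·1000 = 456.4 L/s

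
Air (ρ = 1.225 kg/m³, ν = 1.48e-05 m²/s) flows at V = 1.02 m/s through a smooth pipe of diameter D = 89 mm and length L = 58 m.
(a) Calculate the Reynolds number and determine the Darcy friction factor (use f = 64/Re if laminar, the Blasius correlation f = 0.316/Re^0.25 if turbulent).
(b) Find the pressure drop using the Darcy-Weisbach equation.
(a) Re = V·D/ν = 1.02·0.089/1.48e-05 = 6133.8 → turbulent (Re > 4000); f = 0.316/Re^0.25 = 0.316/6133.8^0.25 = 0.035707
(b) Darcy-Weisbach: ΔP = f·(L/D)·½ρV²/1000 = 0.035707·(58/0.089)·½·1.225·1.02²/1000 = 0.01483 kPa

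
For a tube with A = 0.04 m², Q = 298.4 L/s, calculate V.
Formula: Q = A V
Substituting knowns: 298.4 = 0.04·V·1000
Solving for V: V = (298.4/1000)/0.04 = 7.46 m/s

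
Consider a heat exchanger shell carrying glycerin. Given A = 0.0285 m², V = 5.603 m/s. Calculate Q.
Formula: Q = A V
Q = 0.0285·5.603·1000 = 159.7 L/s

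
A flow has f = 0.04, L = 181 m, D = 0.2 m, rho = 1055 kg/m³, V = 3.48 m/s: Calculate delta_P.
Formula: \Delta P = f \frac{L}{D} \frac{\rho V^2}{2}
delta_P = 0.04·(181/0.2)·0.5·1055·3.48²/1000 = 231.3 kPa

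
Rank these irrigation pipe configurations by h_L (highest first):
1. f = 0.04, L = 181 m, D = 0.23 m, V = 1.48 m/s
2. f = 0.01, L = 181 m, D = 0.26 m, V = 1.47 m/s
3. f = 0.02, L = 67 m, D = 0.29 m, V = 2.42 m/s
Case 1: h_L = 3.514 m
Case 2: h_L = 0.7667 m
Case 3: h_L = 1.379 m
Ranking (highest first): 1, 3, 2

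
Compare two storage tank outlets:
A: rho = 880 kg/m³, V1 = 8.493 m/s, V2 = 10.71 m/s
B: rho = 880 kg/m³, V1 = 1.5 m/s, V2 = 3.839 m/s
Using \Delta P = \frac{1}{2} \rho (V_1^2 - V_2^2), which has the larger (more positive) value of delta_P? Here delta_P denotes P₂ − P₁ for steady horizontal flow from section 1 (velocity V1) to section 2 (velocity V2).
delta_P(A) = -18.73 kPa, delta_P(B) = -5.495 kPa. Answer: B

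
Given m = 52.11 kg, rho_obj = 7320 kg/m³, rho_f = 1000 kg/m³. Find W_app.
Formula: W_{app} = mg\left(1 - \frac{\rho_f}{\rho_{obj}}\right)
W_app = 52.11·9.81·(1 − 1000/7320) = 441.4 N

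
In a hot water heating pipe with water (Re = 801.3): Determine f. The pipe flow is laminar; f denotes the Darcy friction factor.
Formula: f = \frac{64}{Re}
f = 64/801.3 = 0.07987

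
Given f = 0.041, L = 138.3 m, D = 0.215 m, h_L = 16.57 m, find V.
Formula: h_L = f \frac{L}{D} \frac{V^2}{2g}
Substituting knowns: 16.57 = 0.041·(138.3/0.215)·V²/(2·9.81)
Solving for V: V = √(16.57·2·9.81/(0.041·(138.3/0.215))) = 3.511 m/s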